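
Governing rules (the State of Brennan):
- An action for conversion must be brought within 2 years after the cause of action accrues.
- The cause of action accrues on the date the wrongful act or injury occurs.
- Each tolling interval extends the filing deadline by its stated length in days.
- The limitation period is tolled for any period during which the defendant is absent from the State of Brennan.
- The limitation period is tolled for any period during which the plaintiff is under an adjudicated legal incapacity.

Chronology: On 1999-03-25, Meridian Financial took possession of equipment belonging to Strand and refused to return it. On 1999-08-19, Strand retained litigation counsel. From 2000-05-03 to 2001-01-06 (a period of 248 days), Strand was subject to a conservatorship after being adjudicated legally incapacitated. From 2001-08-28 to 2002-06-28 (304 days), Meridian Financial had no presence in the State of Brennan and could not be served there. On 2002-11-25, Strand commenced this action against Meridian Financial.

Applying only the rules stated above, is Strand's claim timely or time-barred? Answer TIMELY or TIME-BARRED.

The cause of action accrued on 1999-03-25, the date of the act.
Adding the 2 years base period to 1999-03-25 gives a deadline of 2001-03-25, before any tolling.
The plaintiff's legal incapacity from 2000-05-03 to 2001-01-06 tolled the period for 248 days, extending the deadline to 2001-11-28.
Because the defendant's absence from the jurisdiction ran from 2001-08-28 to 2002-06-28, the deadline is extended by 304 days to 2002-09-28.
None of the other events listed affects the running of the period under the stated rules.
Filing on 2002-11-25 missed the 2002-09-28 deadline — the action is time-barred.

TIME-BARRED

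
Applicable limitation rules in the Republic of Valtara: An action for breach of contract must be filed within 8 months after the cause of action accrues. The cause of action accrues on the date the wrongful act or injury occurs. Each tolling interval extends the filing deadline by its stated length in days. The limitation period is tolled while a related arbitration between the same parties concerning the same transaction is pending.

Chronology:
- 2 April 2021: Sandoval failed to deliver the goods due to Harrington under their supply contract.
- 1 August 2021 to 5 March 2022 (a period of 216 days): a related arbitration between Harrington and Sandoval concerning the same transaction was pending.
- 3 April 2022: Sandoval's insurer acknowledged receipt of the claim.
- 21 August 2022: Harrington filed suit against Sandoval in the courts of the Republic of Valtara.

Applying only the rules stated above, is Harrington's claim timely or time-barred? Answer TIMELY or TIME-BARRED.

TIME-BARRED

The cause of action accrued on 2 April 2021, the date of the act.
Adding the 8 months base period to 2 April 2021 gives a deadline of 2 December 2021, before any tolling.
Because the pending related arbitration ran from 1 August 2021 to 5 March 2022, the deadline is extended by 216 days to 6 July 2022.
Nothing else in the chronology tolls or restarts the period.
Filing on 21 August 2022 missed the 6 July 2022 deadline — the action is time-barred.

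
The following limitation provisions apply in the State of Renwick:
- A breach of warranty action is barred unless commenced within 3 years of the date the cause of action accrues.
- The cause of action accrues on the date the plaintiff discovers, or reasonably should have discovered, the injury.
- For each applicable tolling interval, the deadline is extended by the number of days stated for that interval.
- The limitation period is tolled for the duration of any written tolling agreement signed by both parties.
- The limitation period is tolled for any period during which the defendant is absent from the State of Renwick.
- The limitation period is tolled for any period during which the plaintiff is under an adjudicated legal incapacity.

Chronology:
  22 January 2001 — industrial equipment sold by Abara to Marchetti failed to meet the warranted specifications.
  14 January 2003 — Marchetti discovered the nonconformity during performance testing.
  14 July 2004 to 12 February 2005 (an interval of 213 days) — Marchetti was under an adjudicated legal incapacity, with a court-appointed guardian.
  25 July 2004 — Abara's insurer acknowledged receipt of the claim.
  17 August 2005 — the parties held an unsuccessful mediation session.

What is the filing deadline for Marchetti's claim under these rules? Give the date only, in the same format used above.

Accrual is tied to discovery, so the period began on 14 January 2003 rather than on 22 January 2001 when the act occurred.
3 years from 14 January 2003 is 14 January 2006.
Because the plaintiff's legal incapacity ran from 14 July 2004 to 12 February 2005, the deadline is extended by 213 days to 15 August 2006.
Nothing else in the chronology tolls or restarts the period.

15 August 2006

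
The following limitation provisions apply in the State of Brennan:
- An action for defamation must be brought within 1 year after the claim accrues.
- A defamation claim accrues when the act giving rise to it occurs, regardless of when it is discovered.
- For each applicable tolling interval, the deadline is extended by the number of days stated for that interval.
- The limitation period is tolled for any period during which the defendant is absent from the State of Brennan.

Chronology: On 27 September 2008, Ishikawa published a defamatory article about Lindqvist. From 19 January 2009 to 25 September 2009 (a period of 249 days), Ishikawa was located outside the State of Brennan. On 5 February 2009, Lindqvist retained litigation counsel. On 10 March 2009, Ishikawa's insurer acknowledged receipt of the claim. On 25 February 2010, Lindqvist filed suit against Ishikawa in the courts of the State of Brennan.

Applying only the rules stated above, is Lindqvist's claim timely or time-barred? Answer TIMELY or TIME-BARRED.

The claim accrued on 27 September 2008, the date of the act.
1 year from 27 September 2008 is 27 September 2009.
The defendant's absence from the jurisdiction from 19 January 2009 to 25 September 2009 tolled the period for 249 days, extending the deadline to 3 June 2010.
The other events in the timeline have no effect on the limitation period under the stated rules.
Lindqvist filed on 25 February 2010, before the 3 June 2010 deadline, so the action is timely.

TIMELY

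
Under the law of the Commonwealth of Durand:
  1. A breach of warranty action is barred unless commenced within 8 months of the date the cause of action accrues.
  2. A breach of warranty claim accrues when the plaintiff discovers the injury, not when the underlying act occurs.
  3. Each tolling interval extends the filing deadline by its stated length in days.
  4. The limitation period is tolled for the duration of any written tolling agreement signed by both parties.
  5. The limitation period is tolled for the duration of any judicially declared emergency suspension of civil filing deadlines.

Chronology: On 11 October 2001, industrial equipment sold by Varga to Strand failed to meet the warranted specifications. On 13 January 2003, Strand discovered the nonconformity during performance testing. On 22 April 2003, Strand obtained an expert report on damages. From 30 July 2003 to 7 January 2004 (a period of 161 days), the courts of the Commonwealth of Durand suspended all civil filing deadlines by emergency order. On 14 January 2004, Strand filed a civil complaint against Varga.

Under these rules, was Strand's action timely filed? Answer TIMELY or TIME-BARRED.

Accrual is tied to discovery, so the period began on 13 January 2003 rather than on 11 October 2001 when the act occurred.
The untolled deadline — 8 months after 13 January 2003 — is 13 September 2003.
Because the emergency suspension of filing deadlines ran from 30 July 2003 to 7 January 2004, the deadline is extended by 161 days to 21 February 2004.
Nothing else in the chronology tolls or restarts the period.
Strand filed on 14 January 2004, before the 21 February 2004 deadline, so the action is timely.

TIMELY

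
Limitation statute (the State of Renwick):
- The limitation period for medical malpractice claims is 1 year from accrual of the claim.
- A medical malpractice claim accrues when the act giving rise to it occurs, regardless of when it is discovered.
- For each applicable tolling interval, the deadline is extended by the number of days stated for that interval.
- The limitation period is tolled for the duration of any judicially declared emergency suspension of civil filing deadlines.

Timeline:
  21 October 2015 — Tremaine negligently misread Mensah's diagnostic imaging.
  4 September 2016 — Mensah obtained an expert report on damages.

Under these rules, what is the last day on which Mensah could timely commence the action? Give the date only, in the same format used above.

The claim accrued on 21 October 2015, when the wrongful act occurred.
1 year from 21 October 2015 is 21 October 2016.
None of the other events listed affects the running of the period under the stated rules.

21 October 2016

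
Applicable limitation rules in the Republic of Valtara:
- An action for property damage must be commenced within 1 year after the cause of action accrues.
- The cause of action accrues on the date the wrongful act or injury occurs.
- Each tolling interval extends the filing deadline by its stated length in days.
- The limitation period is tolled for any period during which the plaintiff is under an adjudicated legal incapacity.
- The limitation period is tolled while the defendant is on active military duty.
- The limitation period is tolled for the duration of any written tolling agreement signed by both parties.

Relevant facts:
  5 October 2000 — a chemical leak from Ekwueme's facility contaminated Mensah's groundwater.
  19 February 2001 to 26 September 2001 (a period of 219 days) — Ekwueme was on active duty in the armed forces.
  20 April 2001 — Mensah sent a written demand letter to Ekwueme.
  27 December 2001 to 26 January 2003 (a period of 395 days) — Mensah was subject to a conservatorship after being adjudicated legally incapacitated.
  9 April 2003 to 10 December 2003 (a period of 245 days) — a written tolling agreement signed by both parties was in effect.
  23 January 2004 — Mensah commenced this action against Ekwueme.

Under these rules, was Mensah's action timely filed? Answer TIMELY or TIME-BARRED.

TIMELY

The claim accrued on 5 October 2000, when the wrongful act occurred.
Adding the 1 year base period to 5 October 2000 gives a deadline of 5 October 2001, before any tolling.
The defendant's active military service from 19 February 2001 to 26 September 2001 tolled the period for 219 days, extending the deadline to 12 May 2002.
Because the plaintiff's legal incapacity ran from 27 December 2001 to 26 January 2003, the deadline is extended by 395 days to 11 June 2003.
The period was tolled for 245 days by the written tolling agreement (9 April 2003 to 10 December 2003), pushing the deadline to 11 February 2004.
Nothing else in the chronology tolls or restarts the period.
The 23 January 2004 filing precedes the 11 February 2004 deadline; the claim is timely.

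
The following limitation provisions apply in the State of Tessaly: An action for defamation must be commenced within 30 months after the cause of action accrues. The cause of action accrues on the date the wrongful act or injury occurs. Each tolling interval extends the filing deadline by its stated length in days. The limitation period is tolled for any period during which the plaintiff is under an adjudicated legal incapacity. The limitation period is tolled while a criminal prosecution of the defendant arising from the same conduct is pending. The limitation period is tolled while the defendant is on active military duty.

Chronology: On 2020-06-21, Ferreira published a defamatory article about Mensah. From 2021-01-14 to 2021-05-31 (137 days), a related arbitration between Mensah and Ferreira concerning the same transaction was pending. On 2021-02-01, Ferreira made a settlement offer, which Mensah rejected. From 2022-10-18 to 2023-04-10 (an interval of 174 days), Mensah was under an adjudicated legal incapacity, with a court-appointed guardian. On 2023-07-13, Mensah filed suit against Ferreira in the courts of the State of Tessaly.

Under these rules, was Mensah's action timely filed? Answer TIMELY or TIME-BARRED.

TIME-BARRED

The limitation period began to run on 2020-06-21.
The untolled deadline — 30 months after 2020-06-21 — is 2022-12-21.
The plaintiff's legal incapacity from 2022-10-18 to 2023-04-10 tolled the period for 174 days, extending the deadline to 2023-06-13.
The pending related arbitration from 2021-01-14 to 2021-05-31 does not toll the period, because no stated rule makes a pending arbitration a tolling event.
None of the other events listed affects the running of the period under the stated rules.
Filing on 2023-07-13 missed the 2023-06-13 deadline — the action is time-barred.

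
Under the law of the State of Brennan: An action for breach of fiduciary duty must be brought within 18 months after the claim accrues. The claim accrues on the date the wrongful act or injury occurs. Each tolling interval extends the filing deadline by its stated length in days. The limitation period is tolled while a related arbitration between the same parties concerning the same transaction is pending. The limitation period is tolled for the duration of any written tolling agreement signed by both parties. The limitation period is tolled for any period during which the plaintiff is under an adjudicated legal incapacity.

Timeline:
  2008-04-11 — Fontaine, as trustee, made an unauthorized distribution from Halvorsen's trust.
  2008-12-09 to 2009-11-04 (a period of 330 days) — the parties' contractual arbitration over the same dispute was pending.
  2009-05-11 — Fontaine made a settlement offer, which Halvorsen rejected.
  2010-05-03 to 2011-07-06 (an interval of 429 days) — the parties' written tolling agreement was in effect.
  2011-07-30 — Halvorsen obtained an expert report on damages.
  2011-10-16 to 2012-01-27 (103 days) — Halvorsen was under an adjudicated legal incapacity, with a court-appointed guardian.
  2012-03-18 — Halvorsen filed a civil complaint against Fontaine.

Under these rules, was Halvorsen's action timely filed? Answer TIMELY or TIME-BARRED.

The claim accrued on 2008-04-11, when the wrongful act occurred.
18 months from 2008-04-11 is 2009-10-11.
The pending related arbitration from 2008-12-09 to 2009-11-04 tolled the period for 330 days, extending the deadline to 2010-09-06.
Because the written tolling agreement ran from 2010-05-03 to 2011-07-06, the deadline is extended by 429 days to 2011-11-09.
The period was tolled for 103 days by the plaintiff's legal incapacity (2011-10-16 to 2012-01-27), pushing the deadline to 2012-02-20.
The other events in the timeline have no effect on the limitation period under the stated rules.
The 2012-03-18 filing falls after the 2012-02-20 deadline; the claim is time-barred.

TIME-BARRED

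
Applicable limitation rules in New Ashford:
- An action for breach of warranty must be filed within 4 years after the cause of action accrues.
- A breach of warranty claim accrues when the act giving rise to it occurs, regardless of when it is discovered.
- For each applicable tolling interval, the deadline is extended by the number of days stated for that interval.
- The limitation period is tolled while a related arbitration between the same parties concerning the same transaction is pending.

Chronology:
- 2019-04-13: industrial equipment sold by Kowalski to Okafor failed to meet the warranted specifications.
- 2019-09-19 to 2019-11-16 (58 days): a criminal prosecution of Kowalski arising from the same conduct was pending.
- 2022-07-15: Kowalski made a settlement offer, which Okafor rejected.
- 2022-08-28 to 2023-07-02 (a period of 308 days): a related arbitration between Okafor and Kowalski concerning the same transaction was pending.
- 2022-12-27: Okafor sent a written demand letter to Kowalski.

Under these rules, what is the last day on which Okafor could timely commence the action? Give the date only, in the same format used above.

The cause of action accrued on 2019-04-13, the date of the act.
Adding the 4 years base period to 2019-04-13 gives a deadline of 2023-04-13, before any tolling.
Because the pending related arbitration ran from 2022-08-28 to 2023-07-02, the deadline is extended by 308 days to 2024-02-15.
No stated provision tolls the period for a criminal prosecution, so the interval from 2019-09-19 to 2019-11-16 has no effect on the deadline.
None of the other events listed affects the running of the period under the stated rules.

2024-02-15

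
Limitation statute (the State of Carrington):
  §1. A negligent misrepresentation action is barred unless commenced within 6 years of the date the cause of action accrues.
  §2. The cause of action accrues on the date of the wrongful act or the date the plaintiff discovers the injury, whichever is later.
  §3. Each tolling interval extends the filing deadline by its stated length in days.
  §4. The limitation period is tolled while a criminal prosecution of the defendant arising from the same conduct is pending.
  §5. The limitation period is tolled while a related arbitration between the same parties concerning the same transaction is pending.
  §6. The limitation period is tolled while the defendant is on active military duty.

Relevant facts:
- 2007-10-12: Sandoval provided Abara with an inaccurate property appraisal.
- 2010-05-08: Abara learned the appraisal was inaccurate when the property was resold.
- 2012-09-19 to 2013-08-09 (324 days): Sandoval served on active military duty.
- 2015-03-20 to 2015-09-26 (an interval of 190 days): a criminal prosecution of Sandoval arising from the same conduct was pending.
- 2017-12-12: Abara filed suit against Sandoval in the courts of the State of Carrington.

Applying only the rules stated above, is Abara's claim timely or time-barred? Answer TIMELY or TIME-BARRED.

Taking the later of the act (2007-10-12) and discovery (2010-05-08), the claim accrued on 2010-05-08.
Adding the 6 years base period to 2010-05-08 gives a deadline of 2016-05-08, before any tolling.
The defendant's active military service from 2012-09-19 to 2013-08-09 tolled the period for 324 days, extending the deadline to 2017-03-28.
The pending criminal prosecution from 2015-03-20 to 2015-09-26 tolled the period for 190 days, extending the deadline to 2017-10-04.
Filing on 2017-12-12 missed the 2017-10-04 deadline — the action is time-barred.

TIME-BARRED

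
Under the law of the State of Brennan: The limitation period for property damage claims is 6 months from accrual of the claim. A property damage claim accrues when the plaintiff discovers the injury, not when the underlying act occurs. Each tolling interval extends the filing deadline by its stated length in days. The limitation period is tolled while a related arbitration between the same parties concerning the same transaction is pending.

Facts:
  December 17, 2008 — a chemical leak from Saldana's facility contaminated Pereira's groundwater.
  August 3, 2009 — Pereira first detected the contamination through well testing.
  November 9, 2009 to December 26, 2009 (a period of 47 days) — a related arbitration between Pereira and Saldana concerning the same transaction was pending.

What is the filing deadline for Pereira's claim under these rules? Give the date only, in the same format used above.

Accrual is tied to discovery, so the period began on August 3, 2009 rather than on December 17, 2008 when the act occurred.
The untolled deadline — 6 months after August 3, 2009 — is February 3, 2010.
Because the pending related arbitration ran from November 9, 2009 to December 26, 2009, the deadline is extended by 47 days to March 22, 2010.

March 22, 2010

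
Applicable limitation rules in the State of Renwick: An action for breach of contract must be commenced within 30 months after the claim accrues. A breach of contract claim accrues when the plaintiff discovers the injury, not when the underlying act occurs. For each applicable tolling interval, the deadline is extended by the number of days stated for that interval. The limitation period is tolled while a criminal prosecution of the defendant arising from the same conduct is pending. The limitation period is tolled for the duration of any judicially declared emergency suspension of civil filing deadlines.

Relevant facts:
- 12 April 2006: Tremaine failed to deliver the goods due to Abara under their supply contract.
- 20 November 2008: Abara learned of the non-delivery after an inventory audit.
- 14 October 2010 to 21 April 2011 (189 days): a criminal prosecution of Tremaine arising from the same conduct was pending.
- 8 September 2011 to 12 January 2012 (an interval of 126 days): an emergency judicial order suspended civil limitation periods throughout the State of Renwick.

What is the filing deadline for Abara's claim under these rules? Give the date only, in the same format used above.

Under the discovery rule, the claim accrued on 20 November 2008, when Abara discovered the injury — not on the 12 April 2006 date of the underlying act.
The untolled deadline — 30 months after 20 November 2008 — is 20 May 2011.
The period was tolled for 189 days by the pending criminal prosecution (14 October 2010 to 21 April 2011), pushing the deadline to 25 November 2011.
The period was tolled for 126 days by the emergency suspension of filing deadlines (8 September 2011 to 12 January 2012), pushing the deadline to 30 March 2012.

30 March 2012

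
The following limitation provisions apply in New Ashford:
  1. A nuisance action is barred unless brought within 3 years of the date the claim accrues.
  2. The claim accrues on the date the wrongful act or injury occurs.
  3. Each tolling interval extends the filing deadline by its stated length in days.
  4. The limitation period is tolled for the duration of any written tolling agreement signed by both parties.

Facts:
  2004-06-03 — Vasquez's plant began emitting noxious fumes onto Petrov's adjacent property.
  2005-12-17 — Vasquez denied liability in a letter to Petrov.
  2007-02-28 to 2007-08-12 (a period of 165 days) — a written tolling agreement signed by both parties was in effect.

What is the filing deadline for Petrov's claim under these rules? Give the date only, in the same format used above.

The claim accrued on 2004-06-03, when the wrongful act occurred.
Adding the 3 years base period to 2004-06-03 gives a deadline of 2007-06-03, before any tolling.
Because the written tolling agreement ran from 2007-02-28 to 2007-08-12, the deadline is extended by 165 days to 2007-11-15.
None of the other events listed affects the running of the period under the stated rules.

2007-11-15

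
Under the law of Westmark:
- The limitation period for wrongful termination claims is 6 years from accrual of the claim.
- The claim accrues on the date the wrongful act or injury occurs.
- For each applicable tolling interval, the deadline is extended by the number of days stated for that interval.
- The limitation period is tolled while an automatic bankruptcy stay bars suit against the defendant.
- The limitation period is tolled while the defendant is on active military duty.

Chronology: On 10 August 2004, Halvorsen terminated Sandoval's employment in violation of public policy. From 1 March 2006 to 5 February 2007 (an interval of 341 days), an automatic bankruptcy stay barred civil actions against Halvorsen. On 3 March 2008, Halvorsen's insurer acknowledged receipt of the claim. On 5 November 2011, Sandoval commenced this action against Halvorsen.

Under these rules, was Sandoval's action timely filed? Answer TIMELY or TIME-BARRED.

The limitation period began to run on 10 August 2004.
The untolled deadline — 6 years after 10 August 2004 — is 10 August 2010.
The period was tolled for 341 days by the automatic bankruptcy stay (1 March 2006 to 5 February 2007), pushing the deadline to 17 July 2011.
None of the other events listed affects the running of the period under the stated rules.
Sandoval filed on 5 November 2011, after the 17 July 2011 deadline, so the action is time-barred.

TIME-BARRED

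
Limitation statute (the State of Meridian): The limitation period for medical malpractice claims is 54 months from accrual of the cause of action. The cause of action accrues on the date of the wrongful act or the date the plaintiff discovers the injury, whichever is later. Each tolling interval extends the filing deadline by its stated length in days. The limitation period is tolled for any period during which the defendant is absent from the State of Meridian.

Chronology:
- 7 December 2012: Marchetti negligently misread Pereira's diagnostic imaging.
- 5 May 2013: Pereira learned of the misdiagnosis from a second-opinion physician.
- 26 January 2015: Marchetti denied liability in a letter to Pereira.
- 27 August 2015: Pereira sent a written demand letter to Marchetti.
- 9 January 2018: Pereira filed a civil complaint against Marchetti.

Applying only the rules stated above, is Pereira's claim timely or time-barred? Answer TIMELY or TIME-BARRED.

Taking the later of the act (7 December 2012) and discovery (5 May 2013), the claim accrued on 5 May 2013.
The untolled deadline — 54 months after 5 May 2013 — is 5 November 2017.
Nothing else in the chronology tolls or restarts the period.
The 9 January 2018 filing falls after the 5 November 2017 deadline; the claim is time-barred.

TIME-BARRED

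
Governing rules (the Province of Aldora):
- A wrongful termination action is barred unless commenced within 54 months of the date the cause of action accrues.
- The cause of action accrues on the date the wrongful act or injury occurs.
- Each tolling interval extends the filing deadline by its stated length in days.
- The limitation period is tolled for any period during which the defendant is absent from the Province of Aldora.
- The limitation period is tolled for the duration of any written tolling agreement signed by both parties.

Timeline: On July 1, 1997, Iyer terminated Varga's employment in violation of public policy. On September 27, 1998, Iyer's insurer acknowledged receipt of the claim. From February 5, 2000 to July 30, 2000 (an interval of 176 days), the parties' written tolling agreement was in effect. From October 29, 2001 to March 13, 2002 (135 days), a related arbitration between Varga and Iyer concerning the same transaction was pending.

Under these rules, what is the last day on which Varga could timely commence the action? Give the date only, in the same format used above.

The cause of action accrued on July 1, 1997, the date of the act.
The untolled deadline — 54 months after July 1, 1997 — is January 1, 2002.
The period was tolled for 176 days by the written tolling agreement (February 5, 2000 to July 30, 2000), pushing the deadline to June 26, 2002.
No stated provision tolls the period for a pending arbitration, so the interval from October 29, 2001 to March 13, 2002 has no effect on the deadline.
Nothing else in the chronology tolls or restarts the period.

June 26, 2002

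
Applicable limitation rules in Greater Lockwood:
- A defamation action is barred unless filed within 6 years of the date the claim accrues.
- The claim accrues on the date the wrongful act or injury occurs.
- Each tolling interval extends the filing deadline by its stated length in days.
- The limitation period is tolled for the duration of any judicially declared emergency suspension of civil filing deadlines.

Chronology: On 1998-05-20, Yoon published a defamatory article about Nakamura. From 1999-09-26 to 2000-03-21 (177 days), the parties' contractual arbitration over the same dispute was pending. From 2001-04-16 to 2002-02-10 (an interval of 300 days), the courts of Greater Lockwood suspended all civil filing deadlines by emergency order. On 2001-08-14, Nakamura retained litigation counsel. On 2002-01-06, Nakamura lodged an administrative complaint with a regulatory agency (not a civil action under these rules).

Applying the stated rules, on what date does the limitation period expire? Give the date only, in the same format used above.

2005-03-16

The claim accrued on 1998-05-20, the date of the act.
Adding the 6 years base period to 1998-05-20 gives a deadline of 2004-05-20, before any tolling.
The period was tolled for 300 days by the emergency suspension of filing deadlines (2001-04-16 to 2002-02-10), pushing the deadline to 2005-03-16.
The pending related arbitration from 1999-09-26 to 2000-03-21 does not toll the period, because no stated rule makes a pending arbitration a tolling event.
The other events in the timeline have no effect on the limitation period under the stated rules.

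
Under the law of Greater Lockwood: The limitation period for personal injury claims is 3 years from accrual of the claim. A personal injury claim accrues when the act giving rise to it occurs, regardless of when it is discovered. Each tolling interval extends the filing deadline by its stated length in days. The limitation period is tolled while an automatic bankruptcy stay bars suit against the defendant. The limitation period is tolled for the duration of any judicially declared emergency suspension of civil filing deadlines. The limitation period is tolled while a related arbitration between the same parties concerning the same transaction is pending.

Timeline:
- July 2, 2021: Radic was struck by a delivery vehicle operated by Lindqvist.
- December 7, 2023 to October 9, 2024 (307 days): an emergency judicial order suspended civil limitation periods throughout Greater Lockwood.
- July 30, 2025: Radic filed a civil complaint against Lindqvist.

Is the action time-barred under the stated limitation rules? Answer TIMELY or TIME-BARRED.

TIME-BARRED

The claim accrued on July 2, 2021, when the wrongful act occurred.
Adding the 3 years base period to July 2, 2021 gives a deadline of July 2, 2024, before any tolling.
The emergency suspension of filing deadlines from December 7, 2023 to October 9, 2024 tolled the period for 307 days, extending the deadline to May 5, 2025.
Radic filed on July 30, 2025, after the May 5, 2025 deadline, so the action is time-barred.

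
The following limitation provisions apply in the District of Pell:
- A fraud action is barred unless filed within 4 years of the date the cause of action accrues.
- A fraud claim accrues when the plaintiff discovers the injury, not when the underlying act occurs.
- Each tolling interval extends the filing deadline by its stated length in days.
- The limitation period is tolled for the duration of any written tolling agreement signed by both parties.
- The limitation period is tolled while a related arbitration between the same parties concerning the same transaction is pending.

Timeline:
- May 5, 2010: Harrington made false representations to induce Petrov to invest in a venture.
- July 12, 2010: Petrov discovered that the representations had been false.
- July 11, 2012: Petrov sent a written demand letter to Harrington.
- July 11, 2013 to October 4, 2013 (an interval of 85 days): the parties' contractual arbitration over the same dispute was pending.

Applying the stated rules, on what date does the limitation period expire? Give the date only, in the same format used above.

October 5, 2014

The claim did not accrue until Petrov discovered the injury on July 12, 2010; the May 5, 2010 act date does not start the clock under the stated rule.
Adding the 4 years base period to July 12, 2010 gives a deadline of July 12, 2014, before any tolling.
The period was tolled for 85 days by the pending related arbitration (July 11, 2013 to October 4, 2013), pushing the deadline to October 5, 2014.
None of the other events listed affects the running of the period under the stated rules.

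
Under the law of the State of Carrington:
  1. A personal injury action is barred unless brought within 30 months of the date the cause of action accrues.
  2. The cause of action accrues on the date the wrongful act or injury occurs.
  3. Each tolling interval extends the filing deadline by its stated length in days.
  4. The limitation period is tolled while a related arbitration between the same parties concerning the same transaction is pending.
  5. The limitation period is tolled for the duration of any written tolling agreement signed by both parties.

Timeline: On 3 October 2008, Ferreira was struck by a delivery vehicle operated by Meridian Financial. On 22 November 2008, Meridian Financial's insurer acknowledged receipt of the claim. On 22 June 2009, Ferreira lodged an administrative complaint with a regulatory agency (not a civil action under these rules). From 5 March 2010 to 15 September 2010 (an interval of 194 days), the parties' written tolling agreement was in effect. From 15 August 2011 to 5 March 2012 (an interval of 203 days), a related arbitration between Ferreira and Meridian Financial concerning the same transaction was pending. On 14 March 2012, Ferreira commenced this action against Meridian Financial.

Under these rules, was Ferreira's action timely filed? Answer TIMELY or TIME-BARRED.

The cause of action accrued on 3 October 2008, the date of the act.
The untolled deadline — 30 months after 3 October 2008 — is 3 April 2011.
The period was tolled for 194 days by the written tolling agreement (5 March 2010 to 15 September 2010), pushing the deadline to 14 October 2011.
Because the pending related arbitration ran from 15 August 2011 to 5 March 2012, the deadline is extended by 203 days to 4 May 2012.
None of the other events listed affects the running of the period under the stated rules.
Filing on 14 March 2012 beat the 4 May 2012 deadline — the action is timely.

TIMELY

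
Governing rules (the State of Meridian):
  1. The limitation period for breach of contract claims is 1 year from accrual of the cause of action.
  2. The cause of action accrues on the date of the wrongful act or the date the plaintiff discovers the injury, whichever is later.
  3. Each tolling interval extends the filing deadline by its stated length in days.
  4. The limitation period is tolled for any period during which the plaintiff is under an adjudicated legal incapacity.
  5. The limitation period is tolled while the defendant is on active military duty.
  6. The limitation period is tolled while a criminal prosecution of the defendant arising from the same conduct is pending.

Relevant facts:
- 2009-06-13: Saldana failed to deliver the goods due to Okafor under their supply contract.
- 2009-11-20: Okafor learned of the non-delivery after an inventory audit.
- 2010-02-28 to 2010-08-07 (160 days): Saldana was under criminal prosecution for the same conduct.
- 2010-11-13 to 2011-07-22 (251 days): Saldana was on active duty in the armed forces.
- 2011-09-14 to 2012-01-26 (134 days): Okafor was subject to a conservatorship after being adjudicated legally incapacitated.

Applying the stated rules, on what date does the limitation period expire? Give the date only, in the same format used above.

Taking the later of the act (2009-06-13) and discovery (2009-11-20), the claim accrued on 2009-11-20.
Adding the 1 year base period to 2009-11-20 gives a deadline of 2010-11-20, before any tolling.
The period was tolled for 160 days by the pending criminal prosecution (2010-02-28 to 2010-08-07), pushing the deadline to 2011-04-29.
Because the defendant's active military service ran from 2010-11-13 to 2011-07-22, the deadline is extended by 251 days to 2012-01-05.
Because the plaintiff's legal incapacity ran from 2011-09-14 to 2012-01-26, the deadline is extended by 134 days to 2012-05-18.

2012-05-18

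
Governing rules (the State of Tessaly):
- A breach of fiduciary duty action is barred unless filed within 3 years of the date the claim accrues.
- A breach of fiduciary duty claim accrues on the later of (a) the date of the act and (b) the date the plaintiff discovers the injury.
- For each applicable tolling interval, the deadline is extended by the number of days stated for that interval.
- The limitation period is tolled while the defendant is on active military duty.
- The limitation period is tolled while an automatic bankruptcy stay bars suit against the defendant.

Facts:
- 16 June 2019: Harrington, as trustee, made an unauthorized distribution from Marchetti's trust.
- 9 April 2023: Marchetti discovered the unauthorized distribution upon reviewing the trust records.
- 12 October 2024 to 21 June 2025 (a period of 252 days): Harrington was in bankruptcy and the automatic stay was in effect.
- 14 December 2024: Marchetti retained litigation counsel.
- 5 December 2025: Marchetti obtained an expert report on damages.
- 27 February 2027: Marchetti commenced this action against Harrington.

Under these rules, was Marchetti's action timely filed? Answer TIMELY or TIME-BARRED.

Because discovery on 9 April 2023 post-dates the 16 June 2019 act, accrual under the later-of rule falls on 9 April 2023.
Adding the 3 years base period to 9 April 2023 gives a deadline of 9 April 2026, before any tolling.
The period was tolled for 252 days by the automatic bankruptcy stay (12 October 2024 to 21 June 2025), pushing the deadline to 17 December 2026.
Nothing else in the chronology tolls or restarts the period.
Marchetti filed on 27 February 2027, after the 17 December 2026 deadline, so the action is time-barred.

TIME-BARRED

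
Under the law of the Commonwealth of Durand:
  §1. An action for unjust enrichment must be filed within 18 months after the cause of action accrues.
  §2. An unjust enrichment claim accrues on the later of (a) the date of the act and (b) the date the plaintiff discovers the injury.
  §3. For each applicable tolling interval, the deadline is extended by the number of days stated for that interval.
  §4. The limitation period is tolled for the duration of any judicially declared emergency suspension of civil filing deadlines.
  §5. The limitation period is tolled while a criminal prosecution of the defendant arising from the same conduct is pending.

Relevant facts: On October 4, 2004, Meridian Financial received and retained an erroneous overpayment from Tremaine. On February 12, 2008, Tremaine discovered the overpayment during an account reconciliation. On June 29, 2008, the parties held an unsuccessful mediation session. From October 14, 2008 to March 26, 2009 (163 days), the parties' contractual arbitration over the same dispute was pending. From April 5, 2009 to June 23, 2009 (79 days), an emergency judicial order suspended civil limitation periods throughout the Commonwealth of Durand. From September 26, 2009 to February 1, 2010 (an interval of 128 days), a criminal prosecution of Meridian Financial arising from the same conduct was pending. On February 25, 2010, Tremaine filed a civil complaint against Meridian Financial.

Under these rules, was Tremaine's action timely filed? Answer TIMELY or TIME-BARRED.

The claim accrued on February 12, 2008 — the later of the October 4, 2004 act and the February 12, 2008 discovery.
18 months from February 12, 2008 is August 12, 2009.
Because the emergency suspension of filing deadlines ran from April 5, 2009 to June 23, 2009, the deadline is extended by 79 days to October 30, 2009.
The pending criminal prosecution from September 26, 2009 to February 1, 2010 tolled the period for 128 days, extending the deadline to March 7, 2010.
The pending related arbitration from October 14, 2008 to March 26, 2009 does not toll the period, because no stated rule makes a pending arbitration a tolling event.
Nothing else in the chronology tolls or restarts the period.
The February 25, 2010 filing precedes the March 7, 2010 deadline; the claim is timely.

TIMELY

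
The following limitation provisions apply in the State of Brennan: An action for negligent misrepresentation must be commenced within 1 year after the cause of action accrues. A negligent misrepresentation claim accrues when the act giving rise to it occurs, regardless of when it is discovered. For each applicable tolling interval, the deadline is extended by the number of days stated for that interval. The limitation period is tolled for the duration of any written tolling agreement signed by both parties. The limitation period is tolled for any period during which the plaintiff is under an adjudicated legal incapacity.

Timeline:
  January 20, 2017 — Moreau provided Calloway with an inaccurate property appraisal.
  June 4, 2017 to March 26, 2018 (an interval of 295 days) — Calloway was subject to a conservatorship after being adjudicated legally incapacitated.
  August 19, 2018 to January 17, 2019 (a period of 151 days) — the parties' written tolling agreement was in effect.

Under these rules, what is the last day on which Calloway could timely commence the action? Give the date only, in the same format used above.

April 11, 2019

The claim accrued on January 20, 2017, when the wrongful act occurred.
Adding the 1 year base period to January 20, 2017 gives a deadline of January 20, 2018, before any tolling.
The period was tolled for 295 days by the plaintiff's legal incapacity (June 4, 2017 to March 26, 2018), pushing the deadline to November 11, 2018.
Because the written tolling agreement ran from August 19, 2018 to January 17, 2019, the deadline is extended by 151 days to April 11, 2019.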